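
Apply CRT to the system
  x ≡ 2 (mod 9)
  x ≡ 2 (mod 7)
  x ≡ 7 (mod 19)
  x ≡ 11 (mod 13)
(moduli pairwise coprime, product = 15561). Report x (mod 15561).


Product of moduli M = 9 · 7 · 19 · 13 = 15561.
Merge one congruence at a time:
  Start: x ≡ 2 (mod 9).
  Combine with x ≡ 2 (mod 7); new modulus lcm = 63.
    Write x = 2 + 9·t and substitute into x ≡ 2 (mod 7): 9·t ≡ 2 − 2 = 0 (mod 7).
    Reduce coefficients mod 7: 2·t ≡ 0 (mod 7).
    The inverse of 2 mod 7 is 4 (since 2·4 = 8 = 1·7 + 1), so t ≡ 4·0 = 0 ≡ 0 (mod 7).
    Then x = 2 + 9·0 = 2, valid modulo lcm(9, 7) = 63: x ≡ 2 (mod 63).
  Combine with x ≡ 7 (mod 19); new modulus lcm = 1197.
    Write x = 2 + 63·t and substitute into x ≡ 7 (mod 19): 63·t ≡ 7 − 2 = 5 (mod 19).
    Reduce coefficients mod 19: 6·t ≡ 5 (mod 19).
    The inverse of 6 mod 19 is 16 (since 6·16 = 96 = 5·19 + 1), so t ≡ 16·5 = 80 ≡ 4 (mod 19).
    Then x = 2 + 63·4 = 254, valid modulo lcm(63, 19) = 1197: x ≡ 254 (mod 1197).
  Combine with x ≡ 11 (mod 13); new modulus lcm = 15561.
    Write x = 254 + 1197·t and substitute into x ≡ 11 (mod 13): 1197·t ≡ 11 − 254 = -243 (mod 13).
    Reduce coefficients mod 13: 1·t ≡ 4 (mod 13).
    So t ≡ 4 (mod 13).
    Then x = 254 + 1197·4 = 5042, valid modulo lcm(1197, 13) = 15561: x ≡ 5042 (mod 15561).
Verify against each original: 5042 mod 9 = 2, 5042 mod 7 = 2, 5042 mod 19 = 7, 5042 mod 13 = 11.

x ≡ 5042 (mod 15561).


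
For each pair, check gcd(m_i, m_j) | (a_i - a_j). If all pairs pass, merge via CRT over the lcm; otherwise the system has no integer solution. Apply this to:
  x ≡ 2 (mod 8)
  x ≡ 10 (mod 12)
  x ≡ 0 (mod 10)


Moduli 8, 12, 10 are not pairwise coprime, so CRT works modulo lcm(m_i) when all pairwise compatibility conditions hold.
Pairwise compatibility: gcd(m_i, m_j) must divide a_i - a_j for every pair.
Merge one congruence at a time:
  Start: x ≡ 2 (mod 8).
  Combine with x ≡ 10 (mod 12): gcd(8, 12) = 4; 10 - 2 = 8, which IS divisible by 4, so compatible.
    Write x = 2 + 8·t and substitute into x ≡ 10 (mod 12): 8·t ≡ 10 − 2 = 8 (mod 12).
    Divide the congruence (and modulus) by g = 4: 2·t ≡ 2 (mod 3).
    The inverse of 2 mod 3 is 2 (since 2·2 = 4 = 1·3 + 1), so t ≡ 2·2 = 4 ≡ 1 (mod 3).
    Then x = 2 + 8·1 = 10, valid modulo lcm(8, 12) = 24: x ≡ 10 (mod 24).
  Combine with x ≡ 0 (mod 10): gcd(24, 10) = 2; 0 - 10 = -10, which IS divisible by 2, so compatible.
    Write x = 10 + 24·t and substitute into x ≡ 0 (mod 10): 24·t ≡ 0 − 10 = -10 (mod 10).
    Divide the congruence (and modulus) by g = 2: 12·t ≡ -5 (mod 5).
    Reduce coefficients mod 5: 2·t ≡ 0 (mod 5).
    The inverse of 2 mod 5 is 3 (since 2·3 = 6 = 1·5 + 1), so t ≡ 3·0 = 0 ≡ 0 (mod 5).
    Then x = 10 + 24·0 = 10, valid modulo lcm(24, 10) = 120: x ≡ 10 (mod 120).
Verify: 10 mod 8 = 2, 10 mod 12 = 10, 10 mod 10 = 0.

x ≡ 10 (mod 120).


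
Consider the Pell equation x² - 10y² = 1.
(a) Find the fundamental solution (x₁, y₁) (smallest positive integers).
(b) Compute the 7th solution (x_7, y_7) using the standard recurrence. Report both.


Step 1: Find the fundamental solution (x₁, y₁) of x² - 10y² = 1.
  Expand √10 as a continued fraction. a₀ = ⌊√10⌋ = 3; iterate m_{k+1} = d_k·a_k − m_k, d_{k+1} = (10 − m_{k+1}²)/d_k, a_{k+1} = ⌊(a₀ + m_{k+1})/d_{k+1}⌋ (starting m₀ = 0, d₀ = 1), with convergents p_k = a_k·p_{k-1} + p_{k-2}, q_k = a_k·q_{k-1} + q_{k-2} (p₋₁ = 1, q₋₁ = 0):
  k = 0: a₀ = 3; p₀/q₀ = 3/1; p₀² − 10·q₀² = 9 − 10 = -1.
  k = 1: m = 3, d = 1, a = ⌊(3 + 3)/1⌋ = 6; p/q = (6·3 + 1)/(6·1 + 0) = 19/6; p² − 10·q² = 361 − 360 = 1.
  The first convergent with p² − 10·q² = 1 gives the fundamental solution (x₁, y₁) = (19, 6).
Step 2: Apply the recurrence (x_{n+1}, y_{n+1}) = (x₁x_n + 10y₁y_n, x₁y_n + y₁x_n) repeatedly.
  From (x_1, y_1) = (19, 6): x_2 = 19·19 + 10·6·6 = 721; y_2 = 19·6 + 6·19 = 228.
  From (x_2, y_2) = (721, 228): x_3 = 19·721 + 10·6·228 = 27379; y_3 = 19·228 + 6·721 = 8658.
  From (x_3, y_3) = (27379, 8658): x_4 = 19·27379 + 10·6·8658 = 1039681; y_4 = 19·8658 + 6·27379 = 328776.
  From (x_4, y_4) = (1039681, 328776): x_5 = 19·1039681 + 10·6·328776 = 39480499; y_5 = 19·328776 + 6·1039681 = 12484830.
  From (x_5, y_5) = (39480499, 12484830): x_6 = 19·39480499 + 10·6·12484830 = 1499219281; y_6 = 19·12484830 + 6·39480499 = 474094764.
  From (x_6, y_6) = (1499219281, 474094764): x_7 = 19·1499219281 + 10·6·474094764 = 56930852179; y_7 = 19·474094764 + 6·1499219281 = 18003116202.
Step 3: Verify x_7² - 10·y_7² = 3241121929827149048041 - 3241121929827149048040 = 1 (should be 1). ✓

(x_1, y_1) = (19, 6); (x_7, y_7) = (56930852179, 18003116202).


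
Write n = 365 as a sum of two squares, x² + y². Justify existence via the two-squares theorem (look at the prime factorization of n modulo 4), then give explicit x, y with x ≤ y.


Step 1: Factor n = 365 = 5 · 73.
Step 2: Check the mod-4 condition on each prime factor: 5 ≡ 1 (mod 4), exponent 1; 73 ≡ 1 (mod 4), exponent 1.
All primes ≡ 3 (mod 4) appear to even exponent (or don't appear), so by the two-squares theorem n IS expressible as a sum of two squares.
Step 3: Build a representation. Here n = 5 · 73 is a product of primes ≡ 1 (mod 4). Each prime p ≡ 1 (mod 4) is itself a sum of two squares; find a² by testing p − a² for a perfect square:
  5: 5 − 1² = 4 = 2² ⇒ 5 = 1² + 2².
  73: 73 − 1² = 72, 73 − 2² = 69, 73 − 3² = 64 = 8² ⇒ 73 = 3² + 8².
  Combine using the Brahmagupta–Fibonacci identity (a² + b²)(c² + d²) = (ac − bd)² + (ad + bc)² = (ac + bd)² + (ad − bc)²:
  5 · 73 = 365: from (1² + 2²)(3² + 8²), take (1·3 − 2·8, 1·8 + 2·3) = (3 − 16, 8 + 6) = (-13, 14); dropping signs (only squares matter) gives (13, 14); check 13² + 14² = 169 + 196 = 365 ✓.
Step 4: Order so x ≤ y and verify: 13² + 14² = 169 + 196 = 365 = n. ✓

n = 365 = 13² + 14² (one valid representation with x ≤ y).


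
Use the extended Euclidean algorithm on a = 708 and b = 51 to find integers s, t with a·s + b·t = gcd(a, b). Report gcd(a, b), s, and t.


Euclidean algorithm on (708, 51) — divide until remainder is 0:
  708 = 13 · 51 + 45
  51 = 1 · 45 + 6
  45 = 7 · 6 + 3
  6 = 2 · 3 + 0
gcd(708, 51) = 3.
Track Bezout coefficients alongside the remainders: start with r₀ = 708 = a·1 + b·0 (s = 1, t = 0) and r₁ = 51 = a·0 + b·1 (s = 0, t = 1); each new remainder r_{k+1} = r_{k-1} − q_k·r_k inherits s_{k+1} = s_{k-1} − q_k·s_k, t_{k+1} = t_{k-1} − q_k·t_k, so r_k = a·s_k + b·t_k at every step:
  q = 13: r = 45, s = 1 − 13·0 = 1, t = 0 − 13·1 = -13  (check: 708·1 + 51·(-13) = 45)
  q = 1: r = 6, s = 0 − 1·1 = -1, t = 1 − 1·(-13) = 14  (check: 708·(-1) + 51·14 = 6)
  q = 7: r = 3, s = 1 − 7·(-1) = 8, t = -13 − 7·14 = -111  (check: 708·8 + 51·(-111) = 3)
The row with r = 3 (the gcd) gives the Bezout coefficients s = 8, t = -111.
Result: 708 · (8) + 51 · (-111) = 3.

gcd(708, 51) = 3; s = 8, t = -111 (check: 708·8 + 51·(-111) = 3).


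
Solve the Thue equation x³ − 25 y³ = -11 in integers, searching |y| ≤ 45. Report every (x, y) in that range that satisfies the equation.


The equation is x³ - 25y³ = -11. For fixed y, x³ = 25·y³ − 11, so a solution requires the RHS to be a perfect cube.
Strategy: iterate y from -45 to 45, compute RHS = 25·y³ − 11, and check whether it is a (positive or negative) perfect cube.
Check small values of y:
  y = 0: RHS = -11 is not a perfect cube.
  y = 1: RHS = 14 is not a perfect cube.
  y = -1: RHS = -36 is not a perfect cube.
  y = 2: RHS = 189 is not a perfect cube.
  y = -2: RHS = -211 is not a perfect cube.
  y = 3: RHS = 664 is not a perfect cube.
  y = -3: RHS = -686 is not a perfect cube.
Continuing the search up to |y| = 45 finds no solutions either.
No (x, y) in the scanned range satisfies the equation.

No integer solutions with |y| ≤ 45.


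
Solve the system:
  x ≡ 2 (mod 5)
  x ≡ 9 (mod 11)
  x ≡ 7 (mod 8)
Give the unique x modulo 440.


Moduli 5, 11, 8 are pairwise coprime; by CRT there is a unique solution modulo M = 5 · 11 · 8 = 440.
Solve pairwise, accumulating the modulus:
  Start with x ≡ 2 (mod 5).
  Combine with x ≡ 9 (mod 11): since gcd(5, 11) = 1, we get a unique residue mod 55.
    Write x = 2 + 5·t and substitute into x ≡ 9 (mod 11): 5·t ≡ 9 − 2 = 7 (mod 11).
    The inverse of 5 mod 11 is 9 (since 5·9 = 45 = 4·11 + 1), so t ≡ 9·7 = 63 ≡ 8 (mod 11).
    Then x = 2 + 5·8 = 42, valid modulo lcm(5, 11) = 55: x ≡ 42 (mod 55).
  Combine with x ≡ 7 (mod 8): since gcd(55, 8) = 1, we get a unique residue mod 440.
    Write x = 42 + 55·t and substitute into x ≡ 7 (mod 8): 55·t ≡ 7 − 42 = -35 (mod 8).
    Reduce coefficients mod 8: 7·t ≡ 5 (mod 8).
    The inverse of 7 mod 8 is 7 (since 7·7 = 49 = 6·8 + 1), so t ≡ 7·5 = 35 ≡ 3 (mod 8).
    Then x = 42 + 55·3 = 207, valid modulo lcm(55, 8) = 440: x ≡ 207 (mod 440).
Verify: 207 mod 5 = 2 ✓, 207 mod 11 = 9 ✓, 207 mod 8 = 7 ✓.

x ≡ 207 (mod 440).


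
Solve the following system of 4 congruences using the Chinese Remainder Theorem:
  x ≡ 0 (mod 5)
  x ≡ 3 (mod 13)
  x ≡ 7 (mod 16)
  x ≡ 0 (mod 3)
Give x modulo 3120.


Product of moduli M = 5 · 13 · 16 · 3 = 3120.
Merge one congruence at a time:
  Start: x ≡ 0 (mod 5).
  Combine with x ≡ 3 (mod 13); new modulus lcm = 65.
    Write x = 0 + 5·t and substitute into x ≡ 3 (mod 13): 5·t ≡ 3 − 0 = 3 (mod 13).
    The inverse of 5 mod 13 is 8 (since 5·8 = 40 = 3·13 + 1), so t ≡ 8·3 = 24 ≡ 11 (mod 13).
    Then x = 0 + 5·11 = 55, valid modulo lcm(5, 13) = 65: x ≡ 55 (mod 65).
  Combine with x ≡ 7 (mod 16); new modulus lcm = 1040.
    Write x = 55 + 65·t and substitute into x ≡ 7 (mod 16): 65·t ≡ 7 − 55 = -48 (mod 16).
    Reduce coefficients mod 16: 1·t ≡ 0 (mod 16).
    So t ≡ 0 (mod 16).
    Then x = 55 + 65·0 = 55, valid modulo lcm(65, 16) = 1040: x ≡ 55 (mod 1040).
  Combine with x ≡ 0 (mod 3); new modulus lcm = 3120.
    Write x = 55 + 1040·t and substitute into x ≡ 0 (mod 3): 1040·t ≡ 0 − 55 = -55 (mod 3).
    Reduce coefficients mod 3: 2·t ≡ 2 (mod 3).
    The inverse of 2 mod 3 is 2 (since 2·2 = 4 = 1·3 + 1), so t ≡ 2·2 = 4 ≡ 1 (mod 3).
    Then x = 55 + 1040·1 = 1095, valid modulo lcm(1040, 3) = 3120: x ≡ 1095 (mod 3120).
Verify against each original: 1095 mod 5 = 0, 1095 mod 13 = 3, 1095 mod 16 = 7, 1095 mod 3 = 0.

x ≡ 1095 (mod 3120).


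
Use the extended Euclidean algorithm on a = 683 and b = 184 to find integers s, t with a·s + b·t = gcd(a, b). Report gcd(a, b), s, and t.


Euclidean algorithm on (683, 184) — divide until remainder is 0:
  683 = 3 · 184 + 131
  184 = 1 · 131 + 53
  131 = 2 · 53 + 25
  53 = 2 · 25 + 3
  25 = 8 · 3 + 1
  3 = 3 · 1 + 0
gcd(683, 184) = 1.
Track Bezout coefficients alongside the remainders: start with r₀ = 683 = a·1 + b·0 (s = 1, t = 0) and r₁ = 184 = a·0 + b·1 (s = 0, t = 1); each new remainder r_{k+1} = r_{k-1} − q_k·r_k inherits s_{k+1} = s_{k-1} − q_k·s_k, t_{k+1} = t_{k-1} − q_k·t_k, so r_k = a·s_k + b·t_k at every step:
  q = 3: r = 131, s = 1 − 3·0 = 1, t = 0 − 3·1 = -3  (check: 683·1 + 184·(-3) = 131)
  q = 1: r = 53, s = 0 − 1·1 = -1, t = 1 − 1·(-3) = 4  (check: 683·(-1) + 184·4 = 53)
  q = 2: r = 25, s = 1 − 2·(-1) = 3, t = -3 − 2·4 = -11  (check: 683·3 + 184·(-11) = 25)
  q = 2: r = 3, s = -1 − 2·3 = -7, t = 4 − 2·(-11) = 26  (check: 683·(-7) + 184·26 = 3)
  q = 8: r = 1, s = 3 − 8·(-7) = 59, t = -11 − 8·26 = -219  (check: 683·59 + 184·(-219) = 1)
The row with r = 1 (the gcd) gives the Bezout coefficients s = 59, t = -219.
Result: 683 · (59) + 184 · (-219) = 1.

gcd(683, 184) = 1; s = 59, t = -219 (check: 683·59 + 184·(-219) = 1).


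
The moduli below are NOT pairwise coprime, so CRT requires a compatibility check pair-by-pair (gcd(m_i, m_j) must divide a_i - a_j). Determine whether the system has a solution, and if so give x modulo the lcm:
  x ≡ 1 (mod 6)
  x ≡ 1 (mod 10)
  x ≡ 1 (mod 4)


Moduli 6, 10, 4 are not pairwise coprime, so CRT works modulo lcm(m_i) when all pairwise compatibility conditions hold.
Pairwise compatibility: gcd(m_i, m_j) must divide a_i - a_j for every pair.
Merge one congruence at a time:
  Start: x ≡ 1 (mod 6).
  Combine with x ≡ 1 (mod 10): gcd(6, 10) = 2; 1 - 1 = 0, which IS divisible by 2, so compatible.
    Write x = 1 + 6·t and substitute into x ≡ 1 (mod 10): 6·t ≡ 1 − 1 = 0 (mod 10).
    Divide the congruence (and modulus) by g = 2: 3·t ≡ 0 (mod 5).
    The inverse of 3 mod 5 is 2 (since 3·2 = 6 = 1·5 + 1), so t ≡ 2·0 = 0 ≡ 0 (mod 5).
    Then x = 1 + 6·0 = 1, valid modulo lcm(6, 10) = 30: x ≡ 1 (mod 30).
  Combine with x ≡ 1 (mod 4): gcd(30, 4) = 2; 1 - 1 = 0, which IS divisible by 2, so compatible.
    Write x = 1 + 30·t and substitute into x ≡ 1 (mod 4): 30·t ≡ 1 − 1 = 0 (mod 4).
    Divide the congruence (and modulus) by g = 2: 15·t ≡ 0 (mod 2).
    Reduce coefficients mod 2: 1·t ≡ 0 (mod 2).
    So t ≡ 0 (mod 2).
    Then x = 1 + 30·0 = 1, valid modulo lcm(30, 4) = 60: x ≡ 1 (mod 60).
Verify: 1 mod 6 = 1, 1 mod 10 = 1, 1 mod 4 = 1.

x ≡ 1 (mod 60).


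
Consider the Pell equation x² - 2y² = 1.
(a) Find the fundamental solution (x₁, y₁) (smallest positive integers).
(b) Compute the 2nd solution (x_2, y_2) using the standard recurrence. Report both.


Step 1: Find the fundamental solution (x₁, y₁) of x² - 2y² = 1.
  Expand √2 as a continued fraction. a₀ = ⌊√2⌋ = 1; iterate m_{k+1} = d_k·a_k − m_k, d_{k+1} = (2 − m_{k+1}²)/d_k, a_{k+1} = ⌊(a₀ + m_{k+1})/d_{k+1}⌋ (starting m₀ = 0, d₀ = 1), with convergents p_k = a_k·p_{k-1} + p_{k-2}, q_k = a_k·q_{k-1} + q_{k-2} (p₋₁ = 1, q₋₁ = 0):
  k = 0: a₀ = 1; p₀/q₀ = 1/1; p₀² − 2·q₀² = 1 − 2 = -1.
  k = 1: m = 1, d = 1, a = ⌊(1 + 1)/1⌋ = 2; p/q = (2·1 + 1)/(2·1 + 0) = 3/2; p² − 2·q² = 9 − 8 = 1.
  The first convergent with p² − 2·q² = 1 gives the fundamental solution (x₁, y₁) = (3, 2).
Step 2: Apply the recurrence (x_{n+1}, y_{n+1}) = (x₁x_n + 2y₁y_n, x₁y_n + y₁x_n) repeatedly.
  From (x_1, y_1) = (3, 2): x_2 = 3·3 + 2·2·2 = 17; y_2 = 3·2 + 2·3 = 12.
Step 3: Verify x_2² - 2·y_2² = 289 - 288 = 1 (should be 1). ✓

(x_1, y_1) = (3, 2); (x_2, y_2) = (17, 12).


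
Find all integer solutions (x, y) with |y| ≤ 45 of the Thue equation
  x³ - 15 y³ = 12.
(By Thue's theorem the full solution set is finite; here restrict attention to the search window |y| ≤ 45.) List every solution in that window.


The equation is x³ - 15y³ = 12. For fixed y, x³ = 15·y³ + 12, so a solution requires the RHS to be a perfect cube.
Strategy: iterate y from -45 to 45, compute RHS = 15·y³ + 12, and check whether it is a (positive or negative) perfect cube.
Check small values of y:
  y = 0: RHS = 12 is not a perfect cube.
  y = 1: RHS = 27 = (3)³ ⇒ x = 3 works.
  y = -1: RHS = -3 is not a perfect cube.
  y = 2: RHS = 132 is not a perfect cube.
  y = -2: RHS = -108 is not a perfect cube.
  y = 3: RHS = 417 is not a perfect cube.
  y = -3: RHS = -393 is not a perfect cube.
Continuing the search up to |y| = 45 finds no further solutions beyond those listed.
Collected solutions: (3, 1).

Solutions (with |y| ≤ 45): (3, 1).


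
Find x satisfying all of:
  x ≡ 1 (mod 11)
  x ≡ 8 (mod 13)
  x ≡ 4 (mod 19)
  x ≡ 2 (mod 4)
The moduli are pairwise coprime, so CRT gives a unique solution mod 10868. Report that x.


Product of moduli M = 11 · 13 · 19 · 4 = 10868.
Merge one congruence at a time:
  Start: x ≡ 1 (mod 11).
  Combine with x ≡ 8 (mod 13); new modulus lcm = 143.
    Write x = 1 + 11·t and substitute into x ≡ 8 (mod 13): 11·t ≡ 8 − 1 = 7 (mod 13).
    The inverse of 11 mod 13 is 6 (since 11·6 = 66 = 5·13 + 1), so t ≡ 6·7 = 42 ≡ 3 (mod 13).
    Then x = 1 + 11·3 = 34, valid modulo lcm(11, 13) = 143: x ≡ 34 (mod 143).
  Combine with x ≡ 4 (mod 19); new modulus lcm = 2717.
    Write x = 34 + 143·t and substitute into x ≡ 4 (mod 19): 143·t ≡ 4 − 34 = -30 (mod 19).
    Reduce coefficients mod 19: 10·t ≡ 8 (mod 19).
    The inverse of 10 mod 19 is 2 (since 10·2 = 20 = 1·19 + 1), so t ≡ 2·8 = 16 ≡ 16 (mod 19).
    Then x = 34 + 143·16 = 2322, valid modulo lcm(143, 19) = 2717: x ≡ 2322 (mod 2717).
  Combine with x ≡ 2 (mod 4); new modulus lcm = 10868.
    Write x = 2322 + 2717·t and substitute into x ≡ 2 (mod 4): 2717·t ≡ 2 − 2322 = -2320 (mod 4).
    Reduce coefficients mod 4: 1·t ≡ 0 (mod 4).
    So t ≡ 0 (mod 4).
    Then x = 2322 + 2717·0 = 2322, valid modulo lcm(2717, 4) = 10868: x ≡ 2322 (mod 10868).
Verify against each original: 2322 mod 11 = 1, 2322 mod 13 = 8, 2322 mod 19 = 4, 2322 mod 4 = 2.

x ≡ 2322 (mod 10868).


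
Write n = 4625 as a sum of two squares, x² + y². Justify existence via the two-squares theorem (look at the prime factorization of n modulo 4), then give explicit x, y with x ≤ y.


Step 1: Factor n = 4625 = 5^3 · 37.
Step 2: Check the mod-4 condition on each prime factor: 5 ≡ 1 (mod 4), exponent 3; 37 ≡ 1 (mod 4), exponent 1.
All primes ≡ 3 (mod 4) appear to even exponent (or don't appear), so by the two-squares theorem n IS expressible as a sum of two squares.
Step 3: Build a representation. Group n = k² · m with k = 5 and m = 5 · 37 = 185 (a product of primes ≡ 1 (mod 4)); a representation of m scales to one of n via (k·x)² + (k·y)² = k²(x² + y²). Each prime p ≡ 1 (mod 4) is itself a sum of two squares; find a² by testing p − a² for a perfect square:
  5: 5 − 1² = 4 = 2² ⇒ 5 = 1² + 2².
  37: 37 − 1² = 36 = 6² ⇒ 37 = 1² + 6².
  Combine using the Brahmagupta–Fibonacci identity (a² + b²)(c² + d²) = (ac − bd)² + (ad + bc)² = (ac + bd)² + (ad − bc)²:
  5 · 37 = 185: from (1² + 2²)(1² + 6²), take (1·1 − 2·6, 1·6 + 2·1) = (1 − 12, 6 + 2) = (-11, 8); dropping signs (only squares matter) gives (11, 8); check 11² + 8² = 121 + 64 = 185 ✓.
  Scale by k = 5: (5·11, 5·8) = (55, 40).
Step 4: Order so x ≤ y and verify: 40² + 55² = 1600 + 3025 = 4625 = n. ✓

n = 4625 = 40² + 55² (one valid representation with x ≤ y).


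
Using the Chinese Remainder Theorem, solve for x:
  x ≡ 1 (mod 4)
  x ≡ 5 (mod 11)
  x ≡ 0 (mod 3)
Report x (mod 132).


Moduli 4, 11, 3 are pairwise coprime; by CRT there is a unique solution modulo M = 4 · 11 · 3 = 132.
Solve pairwise, accumulating the modulus:
  Start with x ≡ 1 (mod 4).
  Combine with x ≡ 5 (mod 11): since gcd(4, 11) = 1, we get a unique residue mod 44.
    Write x = 1 + 4·t and substitute into x ≡ 5 (mod 11): 4·t ≡ 5 − 1 = 4 (mod 11).
    The inverse of 4 mod 11 is 3 (since 4·3 = 12 = 1·11 + 1), so t ≡ 3·4 = 12 ≡ 1 (mod 11).
    Then x = 1 + 4·1 = 5, valid modulo lcm(4, 11) = 44: x ≡ 5 (mod 44).
  Combine with x ≡ 0 (mod 3): since gcd(44, 3) = 1, we get a unique residue mod 132.
    Write x = 5 + 44·t and substitute into x ≡ 0 (mod 3): 44·t ≡ 0 − 5 = -5 (mod 3).
    Reduce coefficients mod 3: 2·t ≡ 1 (mod 3).
    The inverse of 2 mod 3 is 2 (since 2·2 = 4 = 1·3 + 1), so t ≡ 2·1 = 2 ≡ 2 (mod 3).
    Then x = 5 + 44·2 = 93, valid modulo lcm(44, 3) = 132: x ≡ 93 (mod 132).
Verify: 93 mod 4 = 1 ✓, 93 mod 11 = 5 ✓, 93 mod 3 = 0 ✓.

x ≡ 93 (mod 132).


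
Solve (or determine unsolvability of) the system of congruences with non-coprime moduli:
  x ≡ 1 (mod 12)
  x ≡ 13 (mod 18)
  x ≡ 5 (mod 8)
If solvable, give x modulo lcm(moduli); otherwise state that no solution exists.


Moduli 12, 18, 8 are not pairwise coprime, so CRT works modulo lcm(m_i) when all pairwise compatibility conditions hold.
Pairwise compatibility: gcd(m_i, m_j) must divide a_i - a_j for every pair.
Merge one congruence at a time:
  Start: x ≡ 1 (mod 12).
  Combine with x ≡ 13 (mod 18): gcd(12, 18) = 6; 13 - 1 = 12, which IS divisible by 6, so compatible.
    Write x = 1 + 12·t and substitute into x ≡ 13 (mod 18): 12·t ≡ 13 − 1 = 12 (mod 18).
    Divide the congruence (and modulus) by g = 6: 2·t ≡ 2 (mod 3).
    The inverse of 2 mod 3 is 2 (since 2·2 = 4 = 1·3 + 1), so t ≡ 2·2 = 4 ≡ 1 (mod 3).
    Then x = 1 + 12·1 = 13, valid modulo lcm(12, 18) = 36: x ≡ 13 (mod 36).
  Combine with x ≡ 5 (mod 8): gcd(36, 8) = 4; 5 - 13 = -8, which IS divisible by 4, so compatible.
    Write x = 13 + 36·t and substitute into x ≡ 5 (mod 8): 36·t ≡ 5 − 13 = -8 (mod 8).
    Divide the congruence (and modulus) by g = 4: 9·t ≡ -2 (mod 2).
    Reduce coefficients mod 2: 1·t ≡ 0 (mod 2).
    So t ≡ 0 (mod 2).
    Then x = 13 + 36·0 = 13, valid modulo lcm(36, 8) = 72: x ≡ 13 (mod 72).
Verify: 13 mod 12 = 1, 13 mod 18 = 13, 13 mod 8 = 5.

x ≡ 13 (mod 72).


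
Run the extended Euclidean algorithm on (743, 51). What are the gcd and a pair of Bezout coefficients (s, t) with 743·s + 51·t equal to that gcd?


Euclidean algorithm on (743, 51) — divide until remainder is 0:
  743 = 14 · 51 + 29
  51 = 1 · 29 + 22
  29 = 1 · 22 + 7
  22 = 3 · 7 + 1
  7 = 7 · 1 + 0
gcd(743, 51) = 1.
Track Bezout coefficients alongside the remainders: start with r₀ = 743 = a·1 + b·0 (s = 1, t = 0) and r₁ = 51 = a·0 + b·1 (s = 0, t = 1); each new remainder r_{k+1} = r_{k-1} − q_k·r_k inherits s_{k+1} = s_{k-1} − q_k·s_k, t_{k+1} = t_{k-1} − q_k·t_k, so r_k = a·s_k + b·t_k at every step:
  q = 14: r = 29, s = 1 − 14·0 = 1, t = 0 − 14·1 = -14  (check: 743·1 + 51·(-14) = 29)
  q = 1: r = 22, s = 0 − 1·1 = -1, t = 1 − 1·(-14) = 15  (check: 743·(-1) + 51·15 = 22)
  q = 1: r = 7, s = 1 − 1·(-1) = 2, t = -14 − 1·15 = -29  (check: 743·2 + 51·(-29) = 7)
  q = 3: r = 1, s = -1 − 3·2 = -7, t = 15 − 3·(-29) = 102  (check: 743·(-7) + 51·102 = 1)
The row with r = 1 (the gcd) gives the Bezout coefficients s = -7, t = 102.
Result: 743 · (-7) + 51 · (102) = 1.

gcd(743, 51) = 1; s = -7, t = 102 (check: 743·(-7) + 51·102 = 1).


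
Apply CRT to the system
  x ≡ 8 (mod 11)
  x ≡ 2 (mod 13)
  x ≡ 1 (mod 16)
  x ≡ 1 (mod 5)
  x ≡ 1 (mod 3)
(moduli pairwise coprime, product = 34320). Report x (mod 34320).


Product of moduli M = 11 · 13 · 16 · 5 · 3 = 34320.
Merge one congruence at a time:
  Start: x ≡ 8 (mod 11).
  Combine with x ≡ 2 (mod 13); new modulus lcm = 143.
    Write x = 8 + 11·t and substitute into x ≡ 2 (mod 13): 11·t ≡ 2 − 8 = -6 (mod 13).
    Reduce coefficients mod 13: 11·t ≡ 7 (mod 13).
    The inverse of 11 mod 13 is 6 (since 11·6 = 66 = 5·13 + 1), so t ≡ 6·7 = 42 ≡ 3 (mod 13).
    Then x = 8 + 11·3 = 41, valid modulo lcm(11, 13) = 143: x ≡ 41 (mod 143).
  Combine with x ≡ 1 (mod 16); new modulus lcm = 2288.
    Write x = 41 + 143·t and substitute into x ≡ 1 (mod 16): 143·t ≡ 1 − 41 = -40 (mod 16).
    Reduce coefficients mod 16: 15·t ≡ 8 (mod 16).
    The inverse of 15 mod 16 is 15 (since 15·15 = 225 = 14·16 + 1), so t ≡ 15·8 = 120 ≡ 8 (mod 16).
    Then x = 41 + 143·8 = 1185, valid modulo lcm(143, 16) = 2288: x ≡ 1185 (mod 2288).
  Combine with x ≡ 1 (mod 5); new modulus lcm = 11440.
    Write x = 1185 + 2288·t and substitute into x ≡ 1 (mod 5): 2288·t ≡ 1 − 1185 = -1184 (mod 5).
    Reduce coefficients mod 5: 3·t ≡ 1 (mod 5).
    The inverse of 3 mod 5 is 2 (since 3·2 = 6 = 1·5 + 1), so t ≡ 2·1 = 2 ≡ 2 (mod 5).
    Then x = 1185 + 2288·2 = 5761, valid modulo lcm(2288, 5) = 11440: x ≡ 5761 (mod 11440).
  Combine with x ≡ 1 (mod 3); new modulus lcm = 34320.
    Write x = 5761 + 11440·t and substitute into x ≡ 1 (mod 3): 11440·t ≡ 1 − 5761 = -5760 (mod 3).
    Reduce coefficients mod 3: 1·t ≡ 0 (mod 3).
    So t ≡ 0 (mod 3).
    Then x = 5761 + 11440·0 = 5761, valid modulo lcm(11440, 3) = 34320: x ≡ 5761 (mod 34320).
Verify against each original: 5761 mod 11 = 8, 5761 mod 13 = 2, 5761 mod 16 = 1, 5761 mod 5 = 1, 5761 mod 3 = 1.

x ≡ 5761 (mod 34320).


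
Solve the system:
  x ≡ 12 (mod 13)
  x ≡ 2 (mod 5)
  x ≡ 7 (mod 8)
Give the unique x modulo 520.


Moduli 13, 5, 8 are pairwise coprime; by CRT there is a unique solution modulo M = 13 · 5 · 8 = 520.
Solve pairwise, accumulating the modulus:
  Start with x ≡ 12 (mod 13).
  Combine with x ≡ 2 (mod 5): since gcd(13, 5) = 1, we get a unique residue mod 65.
    Write x = 12 + 13·t and substitute into x ≡ 2 (mod 5): 13·t ≡ 2 − 12 = -10 (mod 5).
    Reduce coefficients mod 5: 3·t ≡ 0 (mod 5).
    The inverse of 3 mod 5 is 2 (since 3·2 = 6 = 1·5 + 1), so t ≡ 2·0 = 0 ≡ 0 (mod 5).
    Then x = 12 + 13·0 = 12, valid modulo lcm(13, 5) = 65: x ≡ 12 (mod 65).
  Combine with x ≡ 7 (mod 8): since gcd(65, 8) = 1, we get a unique residue mod 520.
    Write x = 12 + 65·t and substitute into x ≡ 7 (mod 8): 65·t ≡ 7 − 12 = -5 (mod 8).
    Reduce coefficients mod 8: 1·t ≡ 3 (mod 8).
    So t ≡ 3 (mod 8).
    Then x = 12 + 65·3 = 207, valid modulo lcm(65, 8) = 520: x ≡ 207 (mod 520).
Verify: 207 mod 13 = 12 ✓, 207 mod 5 = 2 ✓, 207 mod 8 = 7 ✓.

x ≡ 207 (mod 520).


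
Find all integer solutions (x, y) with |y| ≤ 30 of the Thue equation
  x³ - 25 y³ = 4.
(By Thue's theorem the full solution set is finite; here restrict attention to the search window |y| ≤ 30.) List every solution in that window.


The equation is x³ - 25y³ = 4. For fixed y, x³ = 25·y³ + 4, so a solution requires the RHS to be a perfect cube.
Strategy: iterate y from -30 to 30, compute RHS = 25·y³ + 4, and check whether it is a (positive or negative) perfect cube.
Check small values of y:
  y = 0: RHS = 4 is not a perfect cube.
  y = 1: RHS = 29 is not a perfect cube.
  y = -1: RHS = -21 is not a perfect cube.
  y = 2: RHS = 204 is not a perfect cube.
  y = -2: RHS = -196 is not a perfect cube.
  y = 3: RHS = 679 is not a perfect cube.
  y = -3: RHS = -671 is not a perfect cube.
Continuing the search up to |y| = 30 finds no solutions either.
No (x, y) in the scanned range satisfies the equation.

No integer solutions with |y| ≤ 30.


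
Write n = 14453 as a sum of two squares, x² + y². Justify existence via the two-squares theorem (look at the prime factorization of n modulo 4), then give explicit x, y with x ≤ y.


Step 1: Factor n = 14453 = 97 · 149.
Step 2: Check the mod-4 condition on each prime factor: 97 ≡ 1 (mod 4), exponent 1; 149 ≡ 1 (mod 4), exponent 1.
All primes ≡ 3 (mod 4) appear to even exponent (or don't appear), so by the two-squares theorem n IS expressible as a sum of two squares.
Step 3: Build a representation. Here n = 97 · 149 is a product of primes ≡ 1 (mod 4). Each prime p ≡ 1 (mod 4) is itself a sum of two squares; find a² by testing p − a² for a perfect square:
  97: 97 − 1² = 96, 97 − 2² = 93, 97 − 3² = 88, 97 − 4² = 81 = 9² ⇒ 97 = 4² + 9².
  149: 149 − 1² = 148, 149 − 2² = 145, 149 − 3² = 140, 149 − 4² = 133, 149 − 5² = 124, 149 − 6² = 113, 149 − 7² = 100 = 10² ⇒ 149 = 7² + 10².
  Combine using the Brahmagupta–Fibonacci identity (a² + b²)(c² + d²) = (ac − bd)² + (ad + bc)² = (ac + bd)² + (ad − bc)²:
  97 · 149 = 14453: from (4² + 9²)(7² + 10²), take (4·7 − 9·10, 4·10 + 9·7) = (28 − 90, 40 + 63) = (-62, 103); dropping signs (only squares matter) gives (62, 103); check 62² + 103² = 3844 + 10609 = 14453 ✓.
Step 4: Order so x ≤ y and verify: 62² + 103² = 3844 + 10609 = 14453 = n. ✓

n = 14453 = 62² + 103² (one valid representation with x ≤ y).


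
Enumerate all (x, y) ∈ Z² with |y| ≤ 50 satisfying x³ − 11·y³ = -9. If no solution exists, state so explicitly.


The equation is x³ - 11y³ = -9. For fixed y, x³ = 11·y³ − 9, so a solution requires the RHS to be a perfect cube.
Strategy: iterate y from -50 to 50, compute RHS = 11·y³ − 9, and check whether it is a (positive or negative) perfect cube.
Check small values of y:
  y = 0: RHS = -9 is not a perfect cube.
  y = 1: RHS = 2 is not a perfect cube.
  y = -1: RHS = -20 is not a perfect cube.
  y = 2: RHS = 79 is not a perfect cube.
  y = -2: RHS = -97 is not a perfect cube.
  y = 3: RHS = 288 is not a perfect cube.
  y = -3: RHS = -306 is not a perfect cube.
Continuing the search up to |y| = 50 finds no solutions either.
No (x, y) in the scanned range satisfies the equation.

No integer solutions with |y| ≤ 50.


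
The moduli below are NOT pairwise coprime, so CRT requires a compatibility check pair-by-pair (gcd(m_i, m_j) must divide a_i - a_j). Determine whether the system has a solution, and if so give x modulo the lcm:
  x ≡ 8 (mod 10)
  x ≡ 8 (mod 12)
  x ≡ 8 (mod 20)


Moduli 10, 12, 20 are not pairwise coprime, so CRT works modulo lcm(m_i) when all pairwise compatibility conditions hold.
Pairwise compatibility: gcd(m_i, m_j) must divide a_i - a_j for every pair.
Merge one congruence at a time:
  Start: x ≡ 8 (mod 10).
  Combine with x ≡ 8 (mod 12): gcd(10, 12) = 2; 8 - 8 = 0, which IS divisible by 2, so compatible.
    Write x = 8 + 10·t and substitute into x ≡ 8 (mod 12): 10·t ≡ 8 − 8 = 0 (mod 12).
    Divide the congruence (and modulus) by g = 2: 5·t ≡ 0 (mod 6).
    The inverse of 5 mod 6 is 5 (since 5·5 = 25 = 4·6 + 1), so t ≡ 5·0 = 0 ≡ 0 (mod 6).
    Then x = 8 + 10·0 = 8, valid modulo lcm(10, 12) = 60: x ≡ 8 (mod 60).
  Combine with x ≡ 8 (mod 20): gcd(60, 20) = 20; 8 - 8 = 0, which IS divisible by 20, so compatible.
    Write x = 8 + 60·t and substitute into x ≡ 8 (mod 20): 60·t ≡ 8 − 8 = 0 (mod 20).
    Divide the congruence (and modulus) by g = 20: 3·t ≡ 0 (mod 1).
    Modulo 1 every t works; take t = 0.
    Then x = 8 + 60·0 = 8, valid modulo lcm(60, 20) = 60: x ≡ 8 (mod 60).
Verify: 8 mod 10 = 8, 8 mod 12 = 8, 8 mod 20 = 8.

x ≡ 8 (mod 60).


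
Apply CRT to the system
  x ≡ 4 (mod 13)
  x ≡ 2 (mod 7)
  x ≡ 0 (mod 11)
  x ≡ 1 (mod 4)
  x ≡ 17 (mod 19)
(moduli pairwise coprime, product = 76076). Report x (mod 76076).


Product of moduli M = 13 · 7 · 11 · 4 · 19 = 76076.
Merge one congruence at a time:
  Start: x ≡ 4 (mod 13).
  Combine with x ≡ 2 (mod 7); new modulus lcm = 91.
    Write x = 4 + 13·t and substitute into x ≡ 2 (mod 7): 13·t ≡ 2 − 4 = -2 (mod 7).
    Reduce coefficients mod 7: 6·t ≡ 5 (mod 7).
    The inverse of 6 mod 7 is 6 (since 6·6 = 36 = 5·7 + 1), so t ≡ 6·5 = 30 ≡ 2 (mod 7).
    Then x = 4 + 13·2 = 30, valid modulo lcm(13, 7) = 91: x ≡ 30 (mod 91).
  Combine with x ≡ 0 (mod 11); new modulus lcm = 1001.
    Write x = 30 + 91·t and substitute into x ≡ 0 (mod 11): 91·t ≡ 0 − 30 = -30 (mod 11).
    Reduce coefficients mod 11: 3·t ≡ 3 (mod 11).
    The inverse of 3 mod 11 is 4 (since 3·4 = 12 = 1·11 + 1), so t ≡ 4·3 = 12 ≡ 1 (mod 11).
    Then x = 30 + 91·1 = 121, valid modulo lcm(91, 11) = 1001: x ≡ 121 (mod 1001).
  Combine with x ≡ 1 (mod 4); new modulus lcm = 4004.
    Write x = 121 + 1001·t and substitute into x ≡ 1 (mod 4): 1001·t ≡ 1 − 121 = -120 (mod 4).
    Reduce coefficients mod 4: 1·t ≡ 0 (mod 4).
    So t ≡ 0 (mod 4).
    Then x = 121 + 1001·0 = 121, valid modulo lcm(1001, 4) = 4004: x ≡ 121 (mod 4004).
  Combine with x ≡ 17 (mod 19); new modulus lcm = 76076.
    Write x = 121 + 4004·t and substitute into x ≡ 17 (mod 19): 4004·t ≡ 17 − 121 = -104 (mod 19).
    Reduce coefficients mod 19: 14·t ≡ 10 (mod 19).
    The inverse of 14 mod 19 is 15 (since 14·15 = 210 = 11·19 + 1), so t ≡ 15·10 = 150 ≡ 17 (mod 19).
    Then x = 121 + 4004·17 = 68189, valid modulo lcm(4004, 19) = 76076: x ≡ 68189 (mod 76076).
Verify against each original: 68189 mod 13 = 4, 68189 mod 7 = 2, 68189 mod 11 = 0, 68189 mod 4 = 1, 68189 mod 19 = 17.

x ≡ 68189 (mod 76076).


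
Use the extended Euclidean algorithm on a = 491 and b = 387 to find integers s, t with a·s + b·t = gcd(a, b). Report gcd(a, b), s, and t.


Euclidean algorithm on (491, 387) — divide until remainder is 0:
  491 = 1 · 387 + 104
  387 = 3 · 104 + 75
  104 = 1 · 75 + 29
  75 = 2 · 29 + 17
  29 = 1 · 17 + 12
  17 = 1 · 12 + 5
  12 = 2 · 5 + 2
  5 = 2 · 2 + 1
  2 = 2 · 1 + 0
gcd(491, 387) = 1.
Track Bezout coefficients alongside the remainders: start with r₀ = 491 = a·1 + b·0 (s = 1, t = 0) and r₁ = 387 = a·0 + b·1 (s = 0, t = 1); each new remainder r_{k+1} = r_{k-1} − q_k·r_k inherits s_{k+1} = s_{k-1} − q_k·s_k, t_{k+1} = t_{k-1} − q_k·t_k, so r_k = a·s_k + b·t_k at every step:
  q = 1: r = 104, s = 1 − 1·0 = 1, t = 0 − 1·1 = -1  (check: 491·1 + 387·(-1) = 104)
  q = 3: r = 75, s = 0 − 3·1 = -3, t = 1 − 3·(-1) = 4  (check: 491·(-3) + 387·4 = 75)
  q = 1: r = 29, s = 1 − 1·(-3) = 4, t = -1 − 1·4 = -5  (check: 491·4 + 387·(-5) = 29)
  q = 2: r = 17, s = -3 − 2·4 = -11, t = 4 − 2·(-5) = 14  (check: 491·(-11) + 387·14 = 17)
  q = 1: r = 12, s = 4 − 1·(-11) = 15, t = -5 − 1·14 = -19  (check: 491·15 + 387·(-19) = 12)
  q = 1: r = 5, s = -11 − 1·15 = -26, t = 14 − 1·(-19) = 33  (check: 491·(-26) + 387·33 = 5)
  q = 2: r = 2, s = 15 − 2·(-26) = 67, t = -19 − 2·33 = -85  (check: 491·67 + 387·(-85) = 2)
  q = 2: r = 1, s = -26 − 2·67 = -160, t = 33 − 2·(-85) = 203  (check: 491·(-160) + 387·203 = 1)
The row with r = 1 (the gcd) gives the Bezout coefficients s = -160, t = 203.
Result: 491 · (-160) + 387 · (203) = 1.

gcd(491, 387) = 1; s = -160, t = 203 (check: 491·(-160) + 387·203 = 1).


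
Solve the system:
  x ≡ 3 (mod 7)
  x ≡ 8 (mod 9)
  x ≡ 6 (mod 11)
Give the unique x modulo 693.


Moduli 7, 9, 11 are pairwise coprime; by CRT there is a unique solution modulo M = 7 · 9 · 11 = 693.
Solve pairwise, accumulating the modulus:
  Start with x ≡ 3 (mod 7).
  Combine with x ≡ 8 (mod 9): since gcd(7, 9) = 1, we get a unique residue mod 63.
    Write x = 3 + 7·t and substitute into x ≡ 8 (mod 9): 7·t ≡ 8 − 3 = 5 (mod 9).
    The inverse of 7 mod 9 is 4 (since 7·4 = 28 = 3·9 + 1), so t ≡ 4·5 = 20 ≡ 2 (mod 9).
    Then x = 3 + 7·2 = 17, valid modulo lcm(7, 9) = 63: x ≡ 17 (mod 63).
  Combine with x ≡ 6 (mod 11): since gcd(63, 11) = 1, we get a unique residue mod 693.
    Write x = 17 + 63·t and substitute into x ≡ 6 (mod 11): 63·t ≡ 6 − 17 = -11 (mod 11).
    Reduce coefficients mod 11: 8·t ≡ 0 (mod 11).
    The inverse of 8 mod 11 is 7 (since 8·7 = 56 = 5·11 + 1), so t ≡ 7·0 = 0 ≡ 0 (mod 11).
    Then x = 17 + 63·0 = 17, valid modulo lcm(63, 11) = 693: x ≡ 17 (mod 693).
Verify: 17 mod 7 = 3 ✓, 17 mod 9 = 8 ✓, 17 mod 11 = 6 ✓.

x ≡ 17 (mod 693).


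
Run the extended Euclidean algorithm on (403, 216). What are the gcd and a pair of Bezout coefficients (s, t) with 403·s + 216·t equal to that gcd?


Euclidean algorithm on (403, 216) — divide until remainder is 0:
  403 = 1 · 216 + 187
  216 = 1 · 187 + 29
  187 = 6 · 29 + 13
  29 = 2 · 13 + 3
  13 = 4 · 3 + 1
  3 = 3 · 1 + 0
gcd(403, 216) = 1.
Track Bezout coefficients alongside the remainders: start with r₀ = 403 = a·1 + b·0 (s = 1, t = 0) and r₁ = 216 = a·0 + b·1 (s = 0, t = 1); each new remainder r_{k+1} = r_{k-1} − q_k·r_k inherits s_{k+1} = s_{k-1} − q_k·s_k, t_{k+1} = t_{k-1} − q_k·t_k, so r_k = a·s_k + b·t_k at every step:
  q = 1: r = 187, s = 1 − 1·0 = 1, t = 0 − 1·1 = -1  (check: 403·1 + 216·(-1) = 187)
  q = 1: r = 29, s = 0 − 1·1 = -1, t = 1 − 1·(-1) = 2  (check: 403·(-1) + 216·2 = 29)
  q = 6: r = 13, s = 1 − 6·(-1) = 7, t = -1 − 6·2 = -13  (check: 403·7 + 216·(-13) = 13)
  q = 2: r = 3, s = -1 − 2·7 = -15, t = 2 − 2·(-13) = 28  (check: 403·(-15) + 216·28 = 3)
  q = 4: r = 1, s = 7 − 4·(-15) = 67, t = -13 − 4·28 = -125  (check: 403·67 + 216·(-125) = 1)
The row with r = 1 (the gcd) gives the Bezout coefficients s = 67, t = -125.
Result: 403 · (67) + 216 · (-125) = 1.

gcd(403, 216) = 1; s = 67, t = -125 (check: 403·67 + 216·(-125) = 1).


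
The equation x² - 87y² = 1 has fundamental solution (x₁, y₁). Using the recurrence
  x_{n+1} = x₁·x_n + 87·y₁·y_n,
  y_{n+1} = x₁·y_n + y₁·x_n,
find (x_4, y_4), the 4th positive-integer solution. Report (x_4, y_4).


Step 1: Find the fundamental solution (x₁, y₁) of x² - 87y² = 1.
  Expand √87 as a continued fraction. a₀ = ⌊√87⌋ = 9; iterate m_{k+1} = d_k·a_k − m_k, d_{k+1} = (87 − m_{k+1}²)/d_k, a_{k+1} = ⌊(a₀ + m_{k+1})/d_{k+1}⌋ (starting m₀ = 0, d₀ = 1), with convergents p_k = a_k·p_{k-1} + p_{k-2}, q_k = a_k·q_{k-1} + q_{k-2} (p₋₁ = 1, q₋₁ = 0):
  k = 0: a₀ = 9; p₀/q₀ = 9/1; p₀² − 87·q₀² = 81 − 87 = -6.
  k = 1: m = 9, d = 6, a = ⌊(9 + 9)/6⌋ = 3; p/q = (3·9 + 1)/(3·1 + 0) = 28/3; p² − 87·q² = 784 − 783 = 1.
  The first convergent with p² − 87·q² = 1 gives the fundamental solution (x₁, y₁) = (28, 3).
Step 2: Apply the recurrence (x_{n+1}, y_{n+1}) = (x₁x_n + 87y₁y_n, x₁y_n + y₁x_n) repeatedly.
  From (x_1, y_1) = (28, 3): x_2 = 28·28 + 87·3·3 = 1567; y_2 = 28·3 + 3·28 = 168.
  From (x_2, y_2) = (1567, 168): x_3 = 28·1567 + 87·3·168 = 87724; y_3 = 28·168 + 3·1567 = 9405.
  From (x_3, y_3) = (87724, 9405): x_4 = 28·87724 + 87·3·9405 = 4910977; y_4 = 28·9405 + 3·87724 = 526512.
Step 3: Verify x_4² - 87·y_4² = 24117695094529 - 24117695094528 = 1 (should be 1). ✓

(x_1, y_1) = (28, 3); (x_4, y_4) = (4910977, 526512).


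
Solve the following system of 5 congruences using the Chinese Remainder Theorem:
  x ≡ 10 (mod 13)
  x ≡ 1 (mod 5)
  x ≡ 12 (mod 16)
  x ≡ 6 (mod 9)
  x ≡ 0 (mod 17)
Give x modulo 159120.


Product of moduli M = 13 · 5 · 16 · 9 · 17 = 159120.
Merge one congruence at a time:
  Start: x ≡ 10 (mod 13).
  Combine with x ≡ 1 (mod 5); new modulus lcm = 65.
    Write x = 10 + 13·t and substitute into x ≡ 1 (mod 5): 13·t ≡ 1 − 10 = -9 (mod 5).
    Reduce coefficients mod 5: 3·t ≡ 1 (mod 5).
    The inverse of 3 mod 5 is 2 (since 3·2 = 6 = 1·5 + 1), so t ≡ 2·1 = 2 ≡ 2 (mod 5).
    Then x = 10 + 13·2 = 36, valid modulo lcm(13, 5) = 65: x ≡ 36 (mod 65).
  Combine with x ≡ 12 (mod 16); new modulus lcm = 1040.
    Write x = 36 + 65·t and substitute into x ≡ 12 (mod 16): 65·t ≡ 12 − 36 = -24 (mod 16).
    Reduce coefficients mod 16: 1·t ≡ 8 (mod 16).
    So t ≡ 8 (mod 16).
    Then x = 36 + 65·8 = 556, valid modulo lcm(65, 16) = 1040: x ≡ 556 (mod 1040).
  Combine with x ≡ 6 (mod 9); new modulus lcm = 9360.
    Write x = 556 + 1040·t and substitute into x ≡ 6 (mod 9): 1040·t ≡ 6 − 556 = -550 (mod 9).
    Reduce coefficients mod 9: 5·t ≡ 8 (mod 9).
    The inverse of 5 mod 9 is 2 (since 5·2 = 10 = 1·9 + 1), so t ≡ 2·8 = 16 ≡ 7 (mod 9).
    Then x = 556 + 1040·7 = 7836, valid modulo lcm(1040, 9) = 9360: x ≡ 7836 (mod 9360).
  Combine with x ≡ 0 (mod 17); new modulus lcm = 159120.
    Write x = 7836 + 9360·t and substitute into x ≡ 0 (mod 17): 9360·t ≡ 0 − 7836 = -7836 (mod 17).
    Reduce coefficients mod 17: 10·t ≡ 1 (mod 17).
    The inverse of 10 mod 17 is 12 (since 10·12 = 120 = 7·17 + 1), so t ≡ 12·1 = 12 ≡ 12 (mod 17).
    Then x = 7836 + 9360·12 = 120156, valid modulo lcm(9360, 17) = 159120: x ≡ 120156 (mod 159120).
Verify against each original: 120156 mod 13 = 10, 120156 mod 5 = 1, 120156 mod 16 = 12, 120156 mod 9 = 6, 120156 mod 17 = 0.

x ≡ 120156 (mod 159120).


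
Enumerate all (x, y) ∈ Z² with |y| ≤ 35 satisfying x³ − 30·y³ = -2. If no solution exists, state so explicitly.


The equation is x³ - 30y³ = -2. For fixed y, x³ = 30·y³ − 2, so a solution requires the RHS to be a perfect cube.
Strategy: iterate y from -35 to 35, compute RHS = 30·y³ − 2, and check whether it is a (positive or negative) perfect cube.
Check small values of y:
  y = 0: RHS = -2 is not a perfect cube.
  y = 1: RHS = 28 is not a perfect cube.
  y = -1: RHS = -32 is not a perfect cube.
  y = 2: RHS = 238 is not a perfect cube.
  y = -2: RHS = -242 is not a perfect cube.
  y = 3: RHS = 808 is not a perfect cube.
  y = -3: RHS = -812 is not a perfect cube.
Continuing the search up to |y| = 35 finds no solutions either.
No (x, y) in the scanned range satisfies the equation.

No integer solutions with |y| ≤ 35.
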